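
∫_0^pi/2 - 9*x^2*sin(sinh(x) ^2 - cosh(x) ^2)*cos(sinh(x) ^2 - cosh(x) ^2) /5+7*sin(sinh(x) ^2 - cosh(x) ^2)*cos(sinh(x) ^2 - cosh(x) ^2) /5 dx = (-3*pi^3/40 + 7*pi/10)*sin(2*(-cosh(pi/2)^2 + sinh(pi/2)^2))/2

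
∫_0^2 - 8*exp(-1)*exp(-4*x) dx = -2*exp(-1) + 2*exp(-9)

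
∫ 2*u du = u^2 + C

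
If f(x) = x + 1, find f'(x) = 1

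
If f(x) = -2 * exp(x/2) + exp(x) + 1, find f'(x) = -exp(x/2) + exp(x)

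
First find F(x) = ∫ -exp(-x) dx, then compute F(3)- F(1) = -exp(-1) + exp(-3)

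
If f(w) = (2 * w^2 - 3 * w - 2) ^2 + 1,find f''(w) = 48*w^2 - 72*w + 2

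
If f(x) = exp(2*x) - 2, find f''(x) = 4*exp(2*x)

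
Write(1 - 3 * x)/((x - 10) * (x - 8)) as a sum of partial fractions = 23/(2*(x - 8)) - 29/(2*(x - 10))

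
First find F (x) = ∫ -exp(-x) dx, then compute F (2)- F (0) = -1 + exp(-2)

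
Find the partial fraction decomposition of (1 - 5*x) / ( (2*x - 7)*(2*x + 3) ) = -17/(20*(2*x + 3)) - 33/(20*(2*x - 7))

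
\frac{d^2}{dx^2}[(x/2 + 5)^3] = 3*x/4 + 15/2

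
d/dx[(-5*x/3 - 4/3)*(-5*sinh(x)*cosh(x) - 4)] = 25*x*cosh(2*x)/3 + 25*sinh(2*x)/6 + 20*cosh(2*x)/3 + 20/3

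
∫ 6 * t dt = 3*t^2 + C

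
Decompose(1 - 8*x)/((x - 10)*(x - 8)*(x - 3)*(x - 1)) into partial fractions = 1/(18*(x - 1)) - 23/(70*(x - 3)) + 9/(10*(x - 8)) - 79/(126*(x - 10))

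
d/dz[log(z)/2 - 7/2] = 1/(2*z)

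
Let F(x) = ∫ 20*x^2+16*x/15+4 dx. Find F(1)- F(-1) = 64/3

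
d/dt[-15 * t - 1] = -15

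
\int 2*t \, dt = t^2 + C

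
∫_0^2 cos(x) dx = sin(2)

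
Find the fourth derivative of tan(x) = 24*tan(x)^5 + 40*tan(x)^3 + 16*tan(x)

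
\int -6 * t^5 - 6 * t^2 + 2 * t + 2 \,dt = -t^6 - 2*t^3 + t^2 + 2*t + C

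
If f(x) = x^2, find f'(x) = 2*x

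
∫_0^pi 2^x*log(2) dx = -1 + 2^pi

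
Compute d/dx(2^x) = 2^x*log(2)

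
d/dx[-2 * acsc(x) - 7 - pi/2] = 2/(x^2*sqrt(1 - 1/x^2))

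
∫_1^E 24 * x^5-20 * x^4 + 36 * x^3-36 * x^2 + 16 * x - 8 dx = -1 + (-exp(2) - 2 + 2*E + 2*exp(3))^2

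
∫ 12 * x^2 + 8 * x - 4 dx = 4*x^3 + 4*x^2 - 4*x + C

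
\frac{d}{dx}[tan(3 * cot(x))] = -3/(sin(x)^2*cos(3/tan(x))^2)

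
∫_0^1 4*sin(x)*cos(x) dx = 1 - cos(2)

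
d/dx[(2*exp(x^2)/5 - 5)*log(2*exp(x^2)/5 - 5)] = 4*x*exp(x^2)*log(2*exp(x^2)/5 - 5)/5 + 4*x*exp(x^2)/5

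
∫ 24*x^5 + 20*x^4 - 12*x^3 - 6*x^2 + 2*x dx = 4*x^6 + 4*x^5 - 3*x^4 - 2*x^3 + x^2 + C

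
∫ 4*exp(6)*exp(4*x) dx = exp(4*x + 6) + C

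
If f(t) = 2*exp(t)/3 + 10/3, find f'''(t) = 2*exp(t)/3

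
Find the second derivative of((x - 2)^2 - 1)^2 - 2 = 12*x^2 - 48*x + 44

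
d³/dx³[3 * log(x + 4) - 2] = 6/(x^3 + 12*x^2 + 48*x + 64)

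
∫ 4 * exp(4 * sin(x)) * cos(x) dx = exp(4*sin(x)) + C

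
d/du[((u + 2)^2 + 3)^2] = 4*u^3 + 24*u^2 + 60*u + 56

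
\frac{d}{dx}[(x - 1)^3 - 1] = 3*x^2 - 6*x + 3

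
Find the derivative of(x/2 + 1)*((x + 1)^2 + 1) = 3*x^2/2 + 4*x + 3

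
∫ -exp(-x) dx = exp(-x) + C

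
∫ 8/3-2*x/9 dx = -x^2/9 + 8*x/3 + C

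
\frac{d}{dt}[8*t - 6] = 8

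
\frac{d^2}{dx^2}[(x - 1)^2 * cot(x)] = 2*x^2/tan(x) + 2*x^2/tan(x)^3 - 4*x - 4*x/tan(x) - 4*x/tan(x)^2 - 4*x/tan(x)^3 + 4 + 4/tan(x) + 4/tan(x)^2 + 2/tan(x)^3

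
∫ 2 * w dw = w^2 + C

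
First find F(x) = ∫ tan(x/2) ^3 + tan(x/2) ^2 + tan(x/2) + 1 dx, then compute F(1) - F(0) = -1 + (tan(1/2) + 1)^2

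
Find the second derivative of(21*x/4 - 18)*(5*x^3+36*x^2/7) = 315*x^2 - 378*x - 1296/7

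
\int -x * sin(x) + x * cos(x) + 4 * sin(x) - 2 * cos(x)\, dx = sqrt(2)*(x - 3)*sin(x + pi/4) + C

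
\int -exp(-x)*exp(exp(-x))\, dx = exp(exp(-x)) + C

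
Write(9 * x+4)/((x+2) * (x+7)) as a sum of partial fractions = 59/(5*(x + 7)) - 14/(5*(x + 2))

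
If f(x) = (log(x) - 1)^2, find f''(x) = (4 - 2*log(x))/x^2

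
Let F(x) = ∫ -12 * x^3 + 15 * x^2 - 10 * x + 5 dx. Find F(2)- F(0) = -18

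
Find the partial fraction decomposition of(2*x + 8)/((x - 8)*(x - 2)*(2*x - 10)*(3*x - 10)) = 99/(140*(3*x - 10)) - 1/(12*(x - 2)) - 1/(5*(x - 5)) + 1/(21*(x - 8))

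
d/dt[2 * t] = 2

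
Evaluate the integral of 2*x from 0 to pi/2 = pi^2/4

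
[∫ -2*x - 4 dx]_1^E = 9 - (2 + E)^2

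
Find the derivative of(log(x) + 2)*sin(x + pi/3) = (x*log(x)*cos(x + pi/3) + 2*x*cos(x + pi/3) + sin(x + pi/3))/x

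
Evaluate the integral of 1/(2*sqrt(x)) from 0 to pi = sqrt(pi)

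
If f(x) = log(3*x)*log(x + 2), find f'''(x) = (2*x^3*log(x) + 2*x^3*log(x + 2) - 6*x^3 + 2*x^3*log(3) + 12*x^2*log(x + 2) - 18*x^2 + 24*x*log(x + 2) - 12*x + 16*log(x + 2))/(x^6 + 6*x^5 + 12*x^4 + 8*x^3)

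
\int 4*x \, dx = 2*x^2 + C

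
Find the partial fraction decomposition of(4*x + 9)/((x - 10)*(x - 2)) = -17/(8*(x - 2)) + 49/(8*(x - 10))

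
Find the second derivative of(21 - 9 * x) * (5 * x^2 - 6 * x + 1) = 318 - 270*x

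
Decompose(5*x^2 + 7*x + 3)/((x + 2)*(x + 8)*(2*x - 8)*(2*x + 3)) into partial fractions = -15/(143*(2*x + 3)) - 89/(624*(x + 8)) + 1/(8*(x + 2)) + 37/(528*(x - 4))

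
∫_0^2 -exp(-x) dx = -1 + exp(-2)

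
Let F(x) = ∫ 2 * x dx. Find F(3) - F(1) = 8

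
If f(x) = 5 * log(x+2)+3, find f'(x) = 5/(x + 2)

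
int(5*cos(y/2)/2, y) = 5*sin(y/2) + C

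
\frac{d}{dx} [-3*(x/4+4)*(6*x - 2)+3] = -9*x - 141/2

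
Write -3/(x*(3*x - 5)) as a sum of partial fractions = -9/(5*(3*x - 5)) + 3/(5*x)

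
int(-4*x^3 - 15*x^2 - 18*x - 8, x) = -x^4 - 5*x^3 - 9*x^2 - 8*x + C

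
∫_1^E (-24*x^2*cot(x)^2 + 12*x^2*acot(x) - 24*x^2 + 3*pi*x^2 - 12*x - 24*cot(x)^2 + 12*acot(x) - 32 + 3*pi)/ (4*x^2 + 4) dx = 6*cot(E) - 5*pi/2 - 6*cot(1) + (2 + 3*E)*(acot(E) + pi/4)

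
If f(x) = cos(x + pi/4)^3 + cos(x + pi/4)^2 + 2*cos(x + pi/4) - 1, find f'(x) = -11*sin(x + pi/4)/4 - cos(2*x) - 3*cos(3*x + pi/4)/4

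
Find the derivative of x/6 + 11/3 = 1/6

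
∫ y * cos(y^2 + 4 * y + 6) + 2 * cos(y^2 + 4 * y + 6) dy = sin((y + 2)^2 + 2)/2 + C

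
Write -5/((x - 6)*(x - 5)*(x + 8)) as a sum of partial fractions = -5/(182*(x + 8)) + 5/(13*(x - 5)) - 5/(14*(x - 6))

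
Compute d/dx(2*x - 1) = 2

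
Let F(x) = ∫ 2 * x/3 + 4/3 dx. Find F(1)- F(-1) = 8/3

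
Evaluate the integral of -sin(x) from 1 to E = cos(E) - cos(1)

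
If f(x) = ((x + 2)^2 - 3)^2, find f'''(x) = 24*x + 48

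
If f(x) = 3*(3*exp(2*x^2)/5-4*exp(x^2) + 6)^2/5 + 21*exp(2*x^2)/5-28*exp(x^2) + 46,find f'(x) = 216*x*exp(4*x^2)/125 - 432*x*exp(3*x^2)/25 + 1812*x*exp(2*x^2)/25 - 568*x*exp(x^2)/5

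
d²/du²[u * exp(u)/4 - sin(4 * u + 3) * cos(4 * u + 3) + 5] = u*exp(u)/4 + exp(u)/2 + 32*sin(8*u + 6)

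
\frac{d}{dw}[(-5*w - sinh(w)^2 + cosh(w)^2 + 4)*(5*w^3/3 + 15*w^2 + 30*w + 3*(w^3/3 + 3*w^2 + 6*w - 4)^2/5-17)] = -7*w^6/3 - 34*w^5 - 165*w^4 - 832*w^3/3 - 8*w^2 + 210*w + 43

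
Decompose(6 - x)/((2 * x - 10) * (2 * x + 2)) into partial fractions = -7/(24*(x + 1)) + 1/(24*(x - 5))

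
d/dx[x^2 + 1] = 2*x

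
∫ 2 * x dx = x^2 + C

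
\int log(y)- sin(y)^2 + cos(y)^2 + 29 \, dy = y*log(y) + 28*y + sin(2*y)/2 + C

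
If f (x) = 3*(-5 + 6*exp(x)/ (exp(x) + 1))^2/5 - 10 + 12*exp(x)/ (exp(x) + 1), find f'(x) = (96*exp(2*x) - 120*exp(x))/(5*exp(3*x) + 15*exp(2*x) + 15*exp(x) + 5)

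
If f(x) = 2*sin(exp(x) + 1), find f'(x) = 2*exp(x)*cos(exp(x) + 1)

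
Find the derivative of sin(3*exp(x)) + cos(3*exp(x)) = 3*sqrt(2)*exp(x)*cos(3*exp(x) + pi/4)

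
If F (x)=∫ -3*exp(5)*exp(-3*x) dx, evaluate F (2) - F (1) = -exp(2) + exp(-1)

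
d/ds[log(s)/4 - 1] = 1/(4*s)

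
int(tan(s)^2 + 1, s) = tan(s) + C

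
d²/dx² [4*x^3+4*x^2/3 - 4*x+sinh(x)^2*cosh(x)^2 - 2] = 24*x + 16*sinh(x)^4 + 16*sinh(x)^2 + 14/3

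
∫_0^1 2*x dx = 1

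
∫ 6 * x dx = 3*x^2 + C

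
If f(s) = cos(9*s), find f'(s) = -9*sin(9*s)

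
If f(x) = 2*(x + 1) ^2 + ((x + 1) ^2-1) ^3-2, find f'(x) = 6*x^5 + 30*x^4 + 48*x^3 + 24*x^2 + 4*x + 4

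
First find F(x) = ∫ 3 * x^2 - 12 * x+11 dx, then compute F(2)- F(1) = 0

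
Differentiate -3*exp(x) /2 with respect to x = -3*exp(x)/2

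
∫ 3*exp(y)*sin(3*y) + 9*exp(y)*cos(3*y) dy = 3*exp(y)*sin(3*y) + C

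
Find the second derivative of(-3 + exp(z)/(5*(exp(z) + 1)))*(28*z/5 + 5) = (-28*z*exp(2*z) + 28*z*exp(z) + 31*exp(2*z) + 81*exp(z))/(25*exp(3*z) + 75*exp(2*z) + 75*exp(z) + 25)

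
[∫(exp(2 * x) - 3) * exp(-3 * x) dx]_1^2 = -exp(-2) - exp(-3) + exp(-6) + exp(-1)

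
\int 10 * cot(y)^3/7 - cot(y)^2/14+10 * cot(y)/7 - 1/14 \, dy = (1 - 10*cot(y))*cot(y)/14 + C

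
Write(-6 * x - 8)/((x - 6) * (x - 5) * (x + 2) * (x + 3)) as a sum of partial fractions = -5/(36*(x + 3)) + 1/(14*(x + 2)) + 19/(28*(x - 5)) - 11/(18*(x - 6))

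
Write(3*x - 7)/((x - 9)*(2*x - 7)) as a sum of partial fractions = -7/(11*(2*x - 7)) + 20/(11*(x - 9))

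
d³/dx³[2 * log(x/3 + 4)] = 4/(x^3 + 36*x^2 + 432*x + 1728)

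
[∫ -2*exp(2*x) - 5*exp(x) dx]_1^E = -(2 + exp(E))^2 - exp(E) + E + (2 + E)^2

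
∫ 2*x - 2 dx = x^2 - 2*x + C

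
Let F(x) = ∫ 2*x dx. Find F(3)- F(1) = 8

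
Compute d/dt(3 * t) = 3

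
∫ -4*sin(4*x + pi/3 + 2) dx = cos(4*x + pi/3 + 2) + C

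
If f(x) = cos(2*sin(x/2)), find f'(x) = -sin(2*sin(x/2))*cos(x/2)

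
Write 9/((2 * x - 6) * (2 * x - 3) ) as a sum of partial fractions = -3/(2*x - 3) + 3/(2*(x - 3))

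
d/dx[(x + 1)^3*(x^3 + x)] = 6*x^5 + 15*x^4 + 16*x^3 + 12*x^2 + 6*x + 1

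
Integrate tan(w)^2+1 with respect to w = tan(w) + C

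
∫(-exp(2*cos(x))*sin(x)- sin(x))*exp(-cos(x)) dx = 2*sinh(cos(x)) + C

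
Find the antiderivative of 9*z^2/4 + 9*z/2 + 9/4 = 3*z^3/4 + 9*z^2/4 + 9*z/4 + C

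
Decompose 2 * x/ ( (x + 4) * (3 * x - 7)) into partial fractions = 14/(19*(3*x - 7)) + 8/(19*(x + 4))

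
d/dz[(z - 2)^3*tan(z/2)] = (z - 2)^2*(z/(2*cos(z/2)^2) + 3*tan(z/2) - 1/cos(z/2)^2)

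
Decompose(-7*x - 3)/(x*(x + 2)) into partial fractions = -11/(2*(x + 2)) - 3/(2*x)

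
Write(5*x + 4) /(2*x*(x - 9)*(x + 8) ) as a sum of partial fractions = -9/(68*(x + 8)) + 49/(306*(x - 9)) - 1/(36*x)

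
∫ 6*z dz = 3*z^2 + C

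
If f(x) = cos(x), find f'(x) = -sin(x)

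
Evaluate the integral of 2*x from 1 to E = -1 + exp(2)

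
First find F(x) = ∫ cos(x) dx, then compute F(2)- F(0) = sin(2)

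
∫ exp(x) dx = exp(x) + C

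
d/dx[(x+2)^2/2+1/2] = x + 2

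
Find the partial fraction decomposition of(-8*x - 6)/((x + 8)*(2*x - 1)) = -20/(17*(2*x - 1)) - 58/(17*(x + 8))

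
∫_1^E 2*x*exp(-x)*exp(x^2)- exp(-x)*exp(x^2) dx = -1 + exp(-E + exp(2))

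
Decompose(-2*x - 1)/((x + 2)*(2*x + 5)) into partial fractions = -8/(2*x + 5) + 3/(x + 2)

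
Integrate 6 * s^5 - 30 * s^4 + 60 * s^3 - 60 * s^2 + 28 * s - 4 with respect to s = s^6 - 6*s^5 + 15*s^4 - 20*s^3 + 14*s^2 - 4*s + C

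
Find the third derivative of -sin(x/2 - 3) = cos(x/2 - 3)/8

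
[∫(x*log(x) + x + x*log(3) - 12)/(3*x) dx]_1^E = (-4 + E/3)*log(3*E) + 11*log(3)/3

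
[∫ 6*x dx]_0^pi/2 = 3*pi^2/4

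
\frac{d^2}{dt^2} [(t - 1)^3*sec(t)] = (-t^3 + 2*t^3/cos(t)^2 + 6*t^2*sin(t)/cos(t) + 3*t^2 - 6*t^2/cos(t)^2 - 12*t*sin(t)/cos(t) + 3*t + 6*t/cos(t)^2 + 6*sin(t)/cos(t) - 5 - 2/cos(t)^2)/cos(t)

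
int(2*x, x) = x^2 + C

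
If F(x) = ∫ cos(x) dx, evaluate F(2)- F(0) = sin(2)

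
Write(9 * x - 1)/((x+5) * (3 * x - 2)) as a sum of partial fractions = 15/(17*(3*x - 2)) + 46/(17*(x + 5))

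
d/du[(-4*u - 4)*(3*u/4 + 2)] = -6*u - 11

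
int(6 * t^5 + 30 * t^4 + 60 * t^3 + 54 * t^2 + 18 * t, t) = t^6 + 6*t^5 + 15*t^4 + 18*t^3 + 9*t^2 + C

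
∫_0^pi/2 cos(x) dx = 1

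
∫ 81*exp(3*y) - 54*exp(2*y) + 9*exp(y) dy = (3*exp(y) - 1)^3 + C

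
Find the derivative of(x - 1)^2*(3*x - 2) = 9*x^2 - 16*x + 7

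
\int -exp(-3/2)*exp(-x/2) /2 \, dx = exp(-x/2 - 3/2) + C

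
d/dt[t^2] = 2*t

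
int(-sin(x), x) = cos(x) + C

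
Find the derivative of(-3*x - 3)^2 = 18*x + 18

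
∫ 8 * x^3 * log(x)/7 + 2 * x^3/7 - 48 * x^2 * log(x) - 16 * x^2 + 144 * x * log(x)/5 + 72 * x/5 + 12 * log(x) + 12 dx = 2*x*(5*x^3 - 280*x^2 + 252*x + 210)*log(x)/35 + C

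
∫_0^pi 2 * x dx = pi^2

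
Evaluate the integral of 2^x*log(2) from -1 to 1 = 3/2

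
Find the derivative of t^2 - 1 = 2*t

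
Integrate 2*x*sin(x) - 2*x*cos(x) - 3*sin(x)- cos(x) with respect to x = -sqrt(2)*(2*x - 1)*sin(x + pi/4) + C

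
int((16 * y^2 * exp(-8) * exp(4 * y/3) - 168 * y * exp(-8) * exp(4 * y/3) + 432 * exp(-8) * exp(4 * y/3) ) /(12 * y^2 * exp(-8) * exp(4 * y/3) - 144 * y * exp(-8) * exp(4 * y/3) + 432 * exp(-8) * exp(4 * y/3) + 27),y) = log(4*(y - 6)^2*exp(4*y/3 - 8)/9 + 1) + C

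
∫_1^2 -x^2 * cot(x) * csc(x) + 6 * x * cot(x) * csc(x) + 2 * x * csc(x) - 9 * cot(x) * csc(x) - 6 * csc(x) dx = -4*csc(1) + csc(2)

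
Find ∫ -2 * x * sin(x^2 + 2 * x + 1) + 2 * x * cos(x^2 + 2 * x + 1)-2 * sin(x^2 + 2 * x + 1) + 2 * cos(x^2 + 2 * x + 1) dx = sin((x + 1)^2) + cos((x + 1)^2) + C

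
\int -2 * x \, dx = -x^2 + C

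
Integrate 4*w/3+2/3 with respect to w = 2*w^2/3 + 2*w/3 + C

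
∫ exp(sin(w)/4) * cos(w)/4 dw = exp(sin(w)/4) + C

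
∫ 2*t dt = t^2 + C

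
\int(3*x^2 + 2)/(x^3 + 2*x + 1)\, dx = log(3*x^3 + 6*x + 3) + C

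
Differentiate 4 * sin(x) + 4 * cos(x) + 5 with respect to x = -4*sin(x) + 4*cos(x)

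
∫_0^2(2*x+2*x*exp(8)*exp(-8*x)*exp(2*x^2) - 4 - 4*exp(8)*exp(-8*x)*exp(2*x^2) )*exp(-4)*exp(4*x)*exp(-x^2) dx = -exp(4) + exp(-4)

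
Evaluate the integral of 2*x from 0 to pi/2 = pi^2/4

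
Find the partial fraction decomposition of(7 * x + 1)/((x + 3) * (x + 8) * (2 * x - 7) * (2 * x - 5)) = -37/(231*(2*x - 5)) + 51/(299*(2*x - 7)) + 11/(483*(x + 8)) - 4/(143*(x + 3))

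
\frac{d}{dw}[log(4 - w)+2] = 1/(w - 4)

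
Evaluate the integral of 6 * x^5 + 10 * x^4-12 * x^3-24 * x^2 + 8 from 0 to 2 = 32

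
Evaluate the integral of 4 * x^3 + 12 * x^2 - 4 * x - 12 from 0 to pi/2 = -9 + (-pi - pi^2/4 + 3)^2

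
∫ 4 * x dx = 2*x^2 + C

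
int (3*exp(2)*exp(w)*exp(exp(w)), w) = 3*exp(exp(w) + 2) + C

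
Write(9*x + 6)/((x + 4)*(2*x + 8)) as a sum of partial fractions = 9/(2*(x + 4)) - 15/(x + 4)^2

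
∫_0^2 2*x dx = 4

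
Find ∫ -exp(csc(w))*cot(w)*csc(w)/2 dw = exp(csc(w))/2 + C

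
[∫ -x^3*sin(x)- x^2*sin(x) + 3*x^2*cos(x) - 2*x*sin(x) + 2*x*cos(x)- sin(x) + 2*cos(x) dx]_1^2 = 17*cos(2) - 5*cos(1)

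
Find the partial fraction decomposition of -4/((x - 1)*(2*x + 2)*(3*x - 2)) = 18/(5*(3*x - 2)) - 1/(5*(x + 1)) - 1/(x - 1)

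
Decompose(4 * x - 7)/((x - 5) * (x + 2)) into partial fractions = 15/(7*(x + 2)) + 13/(7*(x - 5))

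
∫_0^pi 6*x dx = 3*pi^2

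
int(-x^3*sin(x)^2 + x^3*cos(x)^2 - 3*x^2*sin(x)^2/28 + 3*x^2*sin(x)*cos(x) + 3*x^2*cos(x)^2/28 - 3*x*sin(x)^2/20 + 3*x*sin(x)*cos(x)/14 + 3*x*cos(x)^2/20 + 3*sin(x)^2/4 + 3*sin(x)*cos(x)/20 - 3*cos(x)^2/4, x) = (x^3/2 + 3*x^2/56 + 3*x/40 - 3/8)*sin(2*x) + C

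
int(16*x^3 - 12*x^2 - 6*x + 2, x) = 4*x^4 - 4*x^3 - 3*x^2 + 2*x + C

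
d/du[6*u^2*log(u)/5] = 12*u*log(u)/5 + 6*u/5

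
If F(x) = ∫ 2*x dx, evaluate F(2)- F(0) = 4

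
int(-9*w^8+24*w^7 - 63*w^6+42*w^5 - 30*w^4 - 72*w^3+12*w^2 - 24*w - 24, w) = -w^9 + 3*w^8 - 9*w^7 + 7*w^6 - 6*w^5 - 18*w^4 + 4*w^3 - 12*w^2 - 24*w + C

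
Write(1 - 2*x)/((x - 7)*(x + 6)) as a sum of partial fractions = -1/(x + 6) - 1/(x - 7)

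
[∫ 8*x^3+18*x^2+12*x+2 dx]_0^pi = 2*pi*(1 + pi)^3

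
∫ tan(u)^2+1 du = tan(u) + C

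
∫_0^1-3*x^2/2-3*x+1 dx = -1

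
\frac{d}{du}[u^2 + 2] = 2*u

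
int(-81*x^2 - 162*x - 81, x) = -27*x^3 - 81*x^2 - 81*x + C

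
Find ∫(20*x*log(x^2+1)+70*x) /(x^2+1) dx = 5*(log(x^2 + 1) + 7)*log(x^2 + 1) + C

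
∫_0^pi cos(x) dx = 0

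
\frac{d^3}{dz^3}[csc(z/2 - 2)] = -3*cot(z/2 - 2)^3*csc(z/2 - 2)/4 - 5*cot(z/2 - 2)*csc(z/2 - 2)/8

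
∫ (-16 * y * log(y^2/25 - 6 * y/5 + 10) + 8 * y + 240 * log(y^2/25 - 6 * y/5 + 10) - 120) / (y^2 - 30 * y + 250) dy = 4*(1 - log((y - 15)^2/25 + 1))*log((y - 15)^2/25 + 1) + C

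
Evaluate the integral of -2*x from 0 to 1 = -1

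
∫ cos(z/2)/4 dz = sin(z/2)/2 + C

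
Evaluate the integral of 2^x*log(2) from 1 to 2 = 2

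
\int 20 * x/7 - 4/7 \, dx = 10*x^2/7 - 4*x/7 + C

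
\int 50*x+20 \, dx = 25*x^2 + 20*x + C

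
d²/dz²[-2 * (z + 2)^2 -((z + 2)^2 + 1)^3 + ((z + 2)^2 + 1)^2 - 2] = -30*z^4 - 240*z^3 - 744*z^2 - 1056*z - 582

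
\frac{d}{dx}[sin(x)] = cos(x)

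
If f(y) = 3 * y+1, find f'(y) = 3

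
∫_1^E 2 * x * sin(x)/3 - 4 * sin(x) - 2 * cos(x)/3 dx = (4 - 2*E/3)*cos(E) - 10*cos(1)/3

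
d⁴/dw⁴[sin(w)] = sin(w)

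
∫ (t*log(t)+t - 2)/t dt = (t - 2)*log(t) + C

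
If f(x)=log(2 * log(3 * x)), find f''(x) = (-log(x) - log(3) - 1)/(x^2*log(x)^2 + 2*x^2*log(3)*log(x) + x^2*log(3)^2)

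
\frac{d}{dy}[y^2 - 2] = 2*y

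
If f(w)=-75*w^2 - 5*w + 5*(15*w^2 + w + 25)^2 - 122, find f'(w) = 4500*w^3 + 450*w^2 + 7360*w + 245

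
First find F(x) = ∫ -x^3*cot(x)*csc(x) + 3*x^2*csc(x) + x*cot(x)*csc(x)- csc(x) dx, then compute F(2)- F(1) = 6*csc(2)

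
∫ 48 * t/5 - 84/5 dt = 24*t^2/5 - 84*t/5 + C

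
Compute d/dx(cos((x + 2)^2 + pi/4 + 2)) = -2*x*sin(x^2 + 4*x + pi/4 + 6) - 4*sin(x^2 + 4*x + pi/4 + 6)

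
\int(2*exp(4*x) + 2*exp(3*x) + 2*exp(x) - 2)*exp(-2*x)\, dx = ((exp(x) + 1)*exp(x) - 1)^2*exp(-2*x) + C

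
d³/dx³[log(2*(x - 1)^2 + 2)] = (4*x^3 - 12*x^2 + 8)/(x^6 - 6*x^5 + 18*x^4 - 32*x^3 + 36*x^2 - 24*x + 8)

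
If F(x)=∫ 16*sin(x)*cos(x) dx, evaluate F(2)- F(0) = 8*sin(2)^2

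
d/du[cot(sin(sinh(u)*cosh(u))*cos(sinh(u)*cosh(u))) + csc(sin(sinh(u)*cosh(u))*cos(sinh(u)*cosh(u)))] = -2*(cos(sin(sinh(u)*cosh(u))*cos(sinh(u)*cosh(u))) + 1)*sin(sinh(u)*cosh(u) + pi/4)*cos(sinh(u)*cosh(u) + pi/4)*cosh(2*u)/sin(sin(sinh(u)*cosh(u))*cos(sinh(u)*cosh(u)))^2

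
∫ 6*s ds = 3*s^2 + C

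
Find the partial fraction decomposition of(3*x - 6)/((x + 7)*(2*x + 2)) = 9/(4*(x + 7)) - 3/(4*(x + 1))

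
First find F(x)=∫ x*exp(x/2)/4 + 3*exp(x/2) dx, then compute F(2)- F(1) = -11*exp(1/2)/2 + 6*E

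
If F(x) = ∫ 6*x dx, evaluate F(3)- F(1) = 24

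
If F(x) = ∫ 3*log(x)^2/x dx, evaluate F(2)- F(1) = log(2)^3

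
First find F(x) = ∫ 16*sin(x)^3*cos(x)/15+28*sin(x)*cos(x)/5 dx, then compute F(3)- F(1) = -7*cos(6)/5 + 7*cos(2)/5 - (1 - cos(2))^2/15 + (1 - cos(6))^2/15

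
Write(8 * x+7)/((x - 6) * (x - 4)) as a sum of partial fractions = -39/(2*(x - 4)) + 55/(2*(x - 6))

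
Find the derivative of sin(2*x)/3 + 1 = 2*cos(2*x)/3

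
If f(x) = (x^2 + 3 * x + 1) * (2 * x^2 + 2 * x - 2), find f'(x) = 8*x^3 + 24*x^2 + 12*x - 4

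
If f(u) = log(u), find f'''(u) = 2/u^3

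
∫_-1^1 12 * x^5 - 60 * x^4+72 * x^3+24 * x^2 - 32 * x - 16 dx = -40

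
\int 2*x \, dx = x^2 + C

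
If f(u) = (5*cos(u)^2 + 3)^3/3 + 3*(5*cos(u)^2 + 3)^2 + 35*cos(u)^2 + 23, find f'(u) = 10*(60*sin(u)^2 - 25*cos(u)^4 - 94)*sin(u)*cos(u)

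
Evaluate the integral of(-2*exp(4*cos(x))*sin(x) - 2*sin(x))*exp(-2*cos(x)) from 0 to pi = -2*exp(2) + 2*exp(-2)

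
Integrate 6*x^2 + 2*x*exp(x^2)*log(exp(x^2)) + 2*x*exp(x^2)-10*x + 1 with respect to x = 2*x^3 + x^2*exp(x^2) - 5*x^2 + x + C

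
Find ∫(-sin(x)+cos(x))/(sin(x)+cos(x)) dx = log(sin(x + pi/4)) + C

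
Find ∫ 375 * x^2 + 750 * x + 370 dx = 125*x^3 + 375*x^2 + 370*x + C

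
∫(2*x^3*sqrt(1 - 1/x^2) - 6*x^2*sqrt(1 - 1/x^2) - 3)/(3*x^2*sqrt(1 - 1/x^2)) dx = x^2/3 - 2*x + acos(-3*x*(x + 1)) + acsc(x) - asin(3*x*(x + 1)) + C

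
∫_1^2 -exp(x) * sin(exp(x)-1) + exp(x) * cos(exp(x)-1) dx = sqrt(2)*(-sin(-1 + pi/4 + E) + cos(-exp(2) + pi/4 + 1))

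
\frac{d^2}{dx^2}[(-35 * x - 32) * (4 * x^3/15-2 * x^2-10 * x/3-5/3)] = -112*x^2 + 1844*x/5 + 1084/3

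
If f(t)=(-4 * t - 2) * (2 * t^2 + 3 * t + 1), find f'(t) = -24*t^2 - 32*t - 10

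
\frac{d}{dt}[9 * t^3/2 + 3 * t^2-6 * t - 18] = 27*t^2/2 + 6*t - 6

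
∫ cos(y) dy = sin(y) + C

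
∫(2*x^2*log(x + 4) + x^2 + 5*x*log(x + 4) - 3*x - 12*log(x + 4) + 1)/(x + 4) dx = (x^2 - 3*x + 1)*log(x + 4) + C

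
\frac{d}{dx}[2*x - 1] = 2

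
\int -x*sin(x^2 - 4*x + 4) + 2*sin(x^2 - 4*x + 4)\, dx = cos((x - 2)^2)/2 + C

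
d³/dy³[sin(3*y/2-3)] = -27*cos(3*y/2 - 3)/8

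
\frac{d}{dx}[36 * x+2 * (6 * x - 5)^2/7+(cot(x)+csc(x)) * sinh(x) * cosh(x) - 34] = 144*x/7 + 132/7 + cosh(2*x)/tan(x) + cosh(2*x)/sin(x) - cos(x)*sinh(2*x)/(2*sin(x)^2) - sinh(2*x)/(2*sin(x)^2)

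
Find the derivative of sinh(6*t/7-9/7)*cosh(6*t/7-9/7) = 6*cosh(12*t/7 - 18/7)/7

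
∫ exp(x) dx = exp(x) + C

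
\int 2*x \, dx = x^2 + C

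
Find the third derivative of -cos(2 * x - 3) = -8*sin(2*x - 3)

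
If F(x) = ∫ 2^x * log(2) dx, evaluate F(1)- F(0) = 1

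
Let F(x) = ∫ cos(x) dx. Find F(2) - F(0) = sin(2)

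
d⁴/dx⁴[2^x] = 2^x*log(2)^4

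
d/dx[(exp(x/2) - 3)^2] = -3*exp(x/2) + exp(x)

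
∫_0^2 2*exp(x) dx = -2 + 2*exp(2)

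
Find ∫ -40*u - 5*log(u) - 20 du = 5*u*(-4*u - log(u) - 3) + C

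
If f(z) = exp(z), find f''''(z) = exp(z)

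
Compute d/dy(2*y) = 2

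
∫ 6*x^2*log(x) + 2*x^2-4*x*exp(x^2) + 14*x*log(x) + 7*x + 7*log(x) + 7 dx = x*(2*x^2 + 7*x + 7)*log(x) - 2*exp(x^2) + C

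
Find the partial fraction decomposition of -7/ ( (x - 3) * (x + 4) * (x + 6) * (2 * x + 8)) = 7/(72*(x + 6)) - 5/(56*(x + 4)) + 1/(4*(x + 4)^2) - 1/(126*(x - 3))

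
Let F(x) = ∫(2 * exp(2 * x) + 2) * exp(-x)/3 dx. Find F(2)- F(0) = -2*exp(-2)/3 + 2*exp(2)/3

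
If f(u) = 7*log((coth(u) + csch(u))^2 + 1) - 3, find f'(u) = -14*(sinh(u) + 2/tanh(u) + 2/sinh(u))/(2*cosh(u) + cosh(2*u) + 1)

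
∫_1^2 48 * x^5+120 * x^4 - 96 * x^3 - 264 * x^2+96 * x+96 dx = 512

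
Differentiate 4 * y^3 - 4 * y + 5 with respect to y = 12*y^2 - 4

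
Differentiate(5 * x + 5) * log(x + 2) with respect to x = (5*x*log(x + 2) + 5*x + 10*log(x + 2) + 5)/(x + 2)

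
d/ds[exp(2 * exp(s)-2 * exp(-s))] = (2*exp(2*exp(s) - 2*exp(-s)) + 2*exp(2*s + 2*exp(s) - 2*exp(-s)))*exp(-s)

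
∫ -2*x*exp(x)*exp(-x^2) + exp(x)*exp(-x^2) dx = exp(-x*(x - 1)) + C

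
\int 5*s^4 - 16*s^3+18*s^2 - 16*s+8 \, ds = s^5 - 4*s^4 + 6*s^3 - 8*s^2 + 8*s + C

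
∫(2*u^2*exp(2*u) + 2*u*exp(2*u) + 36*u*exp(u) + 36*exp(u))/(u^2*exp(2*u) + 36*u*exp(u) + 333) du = log((u*exp(u) + 18)^2/9 + 1) + C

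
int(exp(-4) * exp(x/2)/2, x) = exp(x/2 - 4) + C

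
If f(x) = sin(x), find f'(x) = cos(x)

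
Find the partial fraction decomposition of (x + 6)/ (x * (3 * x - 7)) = 25/(7*(3*x - 7)) - 6/(7*x)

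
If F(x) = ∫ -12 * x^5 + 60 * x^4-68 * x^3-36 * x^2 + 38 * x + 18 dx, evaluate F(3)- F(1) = -36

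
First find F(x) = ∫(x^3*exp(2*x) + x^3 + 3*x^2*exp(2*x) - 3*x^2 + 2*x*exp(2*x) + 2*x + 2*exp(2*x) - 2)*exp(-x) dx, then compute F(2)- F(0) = -12*exp(-2) + 12*exp(2)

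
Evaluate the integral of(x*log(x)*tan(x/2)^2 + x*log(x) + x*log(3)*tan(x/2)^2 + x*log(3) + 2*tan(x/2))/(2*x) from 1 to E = -log(3)*tan(1/2) + log(3*E)*tan(E/2)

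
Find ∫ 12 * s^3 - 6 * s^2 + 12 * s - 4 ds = 3*s^4 - 2*s^3 + 6*s^2 - 4*s + C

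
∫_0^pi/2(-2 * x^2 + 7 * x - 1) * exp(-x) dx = (-3*pi/2 - 2 + pi^2/2)*exp(-pi/2) + 2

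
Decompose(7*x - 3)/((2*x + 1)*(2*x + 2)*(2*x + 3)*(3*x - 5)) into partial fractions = 9/(152*(3*x - 5)) + 27/(38*(2*x + 3)) + 1/(2*(2*x + 1)) - 5/(8*(x + 1))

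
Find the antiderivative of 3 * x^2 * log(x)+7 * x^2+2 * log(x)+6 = x*(x^2 + 2)*(log(x) + 2) + C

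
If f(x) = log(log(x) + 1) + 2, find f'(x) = 1/(x*log(x) + x)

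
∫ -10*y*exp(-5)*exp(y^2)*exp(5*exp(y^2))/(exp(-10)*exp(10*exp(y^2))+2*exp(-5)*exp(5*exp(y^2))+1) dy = 1/(exp(5*exp(y^2) - 5) + 1) + C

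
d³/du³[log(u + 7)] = 2/(u^3 + 21*u^2 + 147*u + 343)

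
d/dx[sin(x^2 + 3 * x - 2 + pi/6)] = (2*x + 3)*cos(x^2 + 3*x - 2 + pi/6)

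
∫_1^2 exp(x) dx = -E + exp(2)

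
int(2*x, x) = x^2 + C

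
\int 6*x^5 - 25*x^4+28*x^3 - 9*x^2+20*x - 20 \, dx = x^6 - 5*x^5 + 7*x^4 - 3*x^3 + 10*x^2 - 20*x + C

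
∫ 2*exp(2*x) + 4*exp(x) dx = (exp(x) + 2)^2 + C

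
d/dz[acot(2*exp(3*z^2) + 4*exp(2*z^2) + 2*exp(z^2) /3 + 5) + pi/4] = (-54*z*exp(3*z^2) - 72*z*exp(2*z^2) - 6*z*exp(z^2))/(18*exp(6*z^2) + 72*exp(5*z^2) + 84*exp(4*z^2) + 114*exp(3*z^2) + 182*exp(2*z^2) + 30*exp(z^2) + 117)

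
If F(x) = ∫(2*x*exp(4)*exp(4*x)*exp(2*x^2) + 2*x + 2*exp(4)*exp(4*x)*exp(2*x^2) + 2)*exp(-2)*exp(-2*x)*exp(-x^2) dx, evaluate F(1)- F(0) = -exp(2) - exp(-5) + exp(-2) + exp(5)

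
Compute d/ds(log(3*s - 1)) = 3/(3*s - 1)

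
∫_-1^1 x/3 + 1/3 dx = 2/3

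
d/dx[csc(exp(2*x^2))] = -4*x*exp(2*x^2)*cot(exp(2*x^2))*csc(exp(2*x^2))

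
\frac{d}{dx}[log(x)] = 1/x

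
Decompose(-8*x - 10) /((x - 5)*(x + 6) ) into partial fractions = -38/(11*(x + 6)) - 50/(11*(x - 5))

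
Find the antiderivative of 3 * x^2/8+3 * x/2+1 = x^3/8 + 3*x^2/4 + x + C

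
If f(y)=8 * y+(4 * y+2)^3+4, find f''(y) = 384*y + 192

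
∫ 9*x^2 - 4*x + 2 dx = 3*x^3 - 2*x^2 + 2*x + C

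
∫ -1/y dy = -log(y) + C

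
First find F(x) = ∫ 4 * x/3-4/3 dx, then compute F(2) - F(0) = 0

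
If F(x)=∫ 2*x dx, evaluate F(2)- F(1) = 3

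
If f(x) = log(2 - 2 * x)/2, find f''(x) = -1/(2*x^2 - 4*x + 2)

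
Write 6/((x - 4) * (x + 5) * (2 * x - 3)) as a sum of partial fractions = -24/(65*(2*x - 3)) + 2/(39*(x + 5)) + 2/(15*(x - 4))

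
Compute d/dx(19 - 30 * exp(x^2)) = -60*x*exp(x^2)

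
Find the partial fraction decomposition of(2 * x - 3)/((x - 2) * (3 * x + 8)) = 25/(14*(3*x + 8)) + 1/(14*(x - 2))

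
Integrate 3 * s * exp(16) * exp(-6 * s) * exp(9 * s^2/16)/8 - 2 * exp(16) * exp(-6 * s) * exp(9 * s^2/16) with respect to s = exp((3*s - 16)^2/16)/3 + C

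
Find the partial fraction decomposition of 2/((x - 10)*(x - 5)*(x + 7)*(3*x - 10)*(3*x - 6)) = 27/(6200*(3*x - 10)) + 1/(85374*(x + 7)) - 1/(1296*(x - 2)) - 1/(1350*(x - 5)) + 1/(20400*(x - 10))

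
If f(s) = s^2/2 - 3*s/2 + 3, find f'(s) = s - 3/2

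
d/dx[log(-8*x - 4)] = 2/(2*x + 1)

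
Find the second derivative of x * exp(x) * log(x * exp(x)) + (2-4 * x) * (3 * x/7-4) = (7*x^2*(x + log(x))*exp(x) + 14*x^2*exp(x) + 14*x*(x + log(x))*exp(x) + 28*x*exp(x) - 24*x + 7*exp(x))/(7*x)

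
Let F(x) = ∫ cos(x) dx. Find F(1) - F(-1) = 2*sin(1)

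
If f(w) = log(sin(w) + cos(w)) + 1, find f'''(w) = 2*cos(w + pi/4)/sin(w + pi/4)^3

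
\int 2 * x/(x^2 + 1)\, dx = log(x^2 + 1) + C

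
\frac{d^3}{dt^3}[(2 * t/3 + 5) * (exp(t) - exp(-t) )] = (2*t*exp(2*t) + 2*t + 21*exp(2*t) + 9)*exp(-t)/3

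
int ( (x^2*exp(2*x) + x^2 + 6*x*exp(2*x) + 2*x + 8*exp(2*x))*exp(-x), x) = 2*(x + 2)^2*sinh(x) + C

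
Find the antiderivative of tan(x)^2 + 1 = tan(x) + C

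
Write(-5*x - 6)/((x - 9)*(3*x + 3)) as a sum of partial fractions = 1/(30*(x + 1)) - 17/(10*(x - 9))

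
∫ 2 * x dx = x^2 + C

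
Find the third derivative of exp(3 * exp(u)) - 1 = 3*exp(u + 3*exp(u)) + 27*exp(2*u + 3*exp(u)) + 27*exp(3*u + 3*exp(u))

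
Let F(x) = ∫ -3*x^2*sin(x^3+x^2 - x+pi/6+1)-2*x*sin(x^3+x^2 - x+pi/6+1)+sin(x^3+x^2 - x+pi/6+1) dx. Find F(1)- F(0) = cos(pi/6 + 2) - cos(pi/6 + 1)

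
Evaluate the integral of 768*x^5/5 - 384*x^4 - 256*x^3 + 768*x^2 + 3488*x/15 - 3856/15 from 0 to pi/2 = -2*(-pi^2 + 2*pi + 7)^3/5 - 2*(-pi^2 + 2*pi + 7)^2/5 - 2*pi^2/15 + 4*pi/15 + 784/5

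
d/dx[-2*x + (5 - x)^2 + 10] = 2*x - 12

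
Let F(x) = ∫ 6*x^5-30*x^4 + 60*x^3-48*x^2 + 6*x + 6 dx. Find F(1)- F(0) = 3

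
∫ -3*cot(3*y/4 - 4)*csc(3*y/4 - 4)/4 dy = csc(3*y/4 - 4) + C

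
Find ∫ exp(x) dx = exp(x) + C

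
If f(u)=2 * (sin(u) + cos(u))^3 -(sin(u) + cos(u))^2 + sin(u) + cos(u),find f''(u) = -36*sqrt(2)*sin(u)^2*cos(u + pi/4) + 8*sin(u)*cos(u) - 31*sin(u) + 5*cos(u)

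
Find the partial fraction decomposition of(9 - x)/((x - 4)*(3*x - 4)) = -23/(8*(3*x - 4)) + 5/(8*(x - 4))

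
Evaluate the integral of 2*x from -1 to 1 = 0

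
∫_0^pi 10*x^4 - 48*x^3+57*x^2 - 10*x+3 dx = -9 + (-3 + pi)^2*(1 + pi + 2*pi^3)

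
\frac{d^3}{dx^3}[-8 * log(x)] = -16/x^3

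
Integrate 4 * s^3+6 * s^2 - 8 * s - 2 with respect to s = s^4 + 2*s^3 - 4*s^2 - 2*s + C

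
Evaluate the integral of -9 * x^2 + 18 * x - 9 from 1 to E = -3*(-1 + E)^3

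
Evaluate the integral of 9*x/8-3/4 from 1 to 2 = 15/16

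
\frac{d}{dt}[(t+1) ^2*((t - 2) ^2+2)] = 4*t^3 - 6*t^2 - 2*t + 8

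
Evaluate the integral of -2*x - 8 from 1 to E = 25 - (E + 4)^2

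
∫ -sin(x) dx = cos(x) + C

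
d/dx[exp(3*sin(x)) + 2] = 3*exp(3*sin(x))*cos(x)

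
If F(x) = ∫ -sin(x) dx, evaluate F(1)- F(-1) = 0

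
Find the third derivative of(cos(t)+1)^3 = 3*(-9*sin(t)^2 + 8*cos(t) + 8)*sin(t)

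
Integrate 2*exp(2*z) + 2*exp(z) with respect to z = (exp(z) + 1)^2 + C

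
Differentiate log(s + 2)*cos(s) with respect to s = (-s*log(s + 2)*sin(s) - 2*log(s + 2)*sin(s) + cos(s))/(s + 2)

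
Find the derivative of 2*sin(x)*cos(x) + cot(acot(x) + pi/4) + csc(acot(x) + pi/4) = (-2*x^2*sin(x)^2 + 2*x^2*cos(x)^2 - 2*sin(x)^2 + 2*cos(x)^2 + cot(acot(x) + pi/4)^2 + cot(acot(x) + pi/4)*csc(acot(x) + pi/4) + 1)/(x^2 + 1)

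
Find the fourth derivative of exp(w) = exp(w)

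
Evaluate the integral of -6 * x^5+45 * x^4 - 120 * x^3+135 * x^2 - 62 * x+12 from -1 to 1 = 132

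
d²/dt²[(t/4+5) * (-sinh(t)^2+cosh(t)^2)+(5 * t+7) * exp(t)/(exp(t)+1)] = (-5*t*exp(2*t) + 5*t*exp(t) + 3*exp(2*t) + 17*exp(t))/(exp(3*t) + 3*exp(2*t) + 3*exp(t) + 1)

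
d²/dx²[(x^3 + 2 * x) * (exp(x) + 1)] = x^3*exp(x) + 6*x^2*exp(x) + 8*x*exp(x) + 6*x + 4*exp(x)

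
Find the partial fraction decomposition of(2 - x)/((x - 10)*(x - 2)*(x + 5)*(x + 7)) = -1/(34*(x + 7)) + 1/(30*(x + 5)) - 1/(255*(x - 10))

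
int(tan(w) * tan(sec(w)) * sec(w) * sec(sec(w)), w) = sec(sec(w)) + C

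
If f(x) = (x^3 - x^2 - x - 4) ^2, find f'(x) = 6*x^5 - 10*x^4 - 4*x^3 - 18*x^2 + 18*x + 8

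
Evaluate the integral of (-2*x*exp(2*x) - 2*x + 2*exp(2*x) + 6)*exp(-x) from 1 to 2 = -2*E + 2*exp(-1)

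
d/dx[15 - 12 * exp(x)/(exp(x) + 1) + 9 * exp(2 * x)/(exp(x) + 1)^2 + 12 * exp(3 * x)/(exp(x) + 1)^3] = (42*exp(3*x) - 6*exp(2*x) - 12*exp(x))/(exp(4*x) + 4*exp(3*x) + 6*exp(2*x) + 4*exp(x) + 1)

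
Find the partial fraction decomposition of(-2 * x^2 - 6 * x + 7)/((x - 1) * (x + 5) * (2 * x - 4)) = -13/(84*(x + 5)) + 1/(12*(x - 1)) - 13/(14*(x - 2))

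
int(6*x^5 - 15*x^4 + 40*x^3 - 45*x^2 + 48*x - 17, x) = x^6 - 3*x^5 + 10*x^4 - 15*x^3 + 24*x^2 - 17*x + C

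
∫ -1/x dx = -log(2*x) + C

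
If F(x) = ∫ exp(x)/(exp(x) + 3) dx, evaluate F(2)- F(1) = -log(E + 3) + log(3 + exp(2))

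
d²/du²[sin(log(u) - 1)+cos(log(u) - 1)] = -2*cos(log(u) - 1)/u^2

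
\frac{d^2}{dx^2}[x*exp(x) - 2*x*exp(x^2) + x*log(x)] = (-8*x^4*exp(x^2) + x^2*exp(x) - 12*x^2*exp(x^2) + 2*x*exp(x) + 1)/x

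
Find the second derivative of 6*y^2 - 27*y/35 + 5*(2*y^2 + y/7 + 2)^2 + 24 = 240*y^2 + 120*y/7 + 4518/49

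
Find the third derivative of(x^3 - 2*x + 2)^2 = 120*x^3 - 96*x + 24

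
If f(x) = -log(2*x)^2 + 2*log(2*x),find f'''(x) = (-4*log(x) - 4*log(2) + 10)/x^3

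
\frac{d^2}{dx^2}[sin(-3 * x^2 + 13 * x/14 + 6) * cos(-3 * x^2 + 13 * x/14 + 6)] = -72*x^2*sin(-6*x^2 + 13*x/7 + 12) + 156*x*sin(-6*x^2 + 13*x/7 + 12)/7 - 169*sin(-6*x^2 + 13*x/7 + 12)/98 - 6*cos(-6*x^2 + 13*x/7 + 12)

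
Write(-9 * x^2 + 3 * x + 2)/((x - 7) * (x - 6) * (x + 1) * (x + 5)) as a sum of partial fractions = 119/(264*(x + 5)) - 5/(112*(x + 1)) + 304/(77*(x - 6)) - 209/(48*(x - 7))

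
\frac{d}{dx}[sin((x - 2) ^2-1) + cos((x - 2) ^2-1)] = -2*x*sin(x^2 - 4*x + 3) + 2*x*cos(x^2 - 4*x + 3) + 4*sin(x^2 - 4*x + 3) - 4*cos(x^2 - 4*x + 3)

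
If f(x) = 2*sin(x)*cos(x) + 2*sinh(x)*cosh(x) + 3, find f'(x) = 2*cos(2*x) + 2*cosh(2*x)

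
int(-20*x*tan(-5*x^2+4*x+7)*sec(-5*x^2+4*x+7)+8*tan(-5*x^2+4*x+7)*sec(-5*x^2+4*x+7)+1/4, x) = x/4 + 2*sec(-5*x^2 + 4*x + 7) + C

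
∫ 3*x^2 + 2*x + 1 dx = x^3 + x^2 + x + C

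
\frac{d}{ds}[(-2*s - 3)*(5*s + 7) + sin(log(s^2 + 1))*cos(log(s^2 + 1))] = (-20*s^3 - 29*s^2 + 4*s*cos(log(s^2 + 1))^2 - 22*s - 29)/(s^2 + 1)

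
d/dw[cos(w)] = -sin(w)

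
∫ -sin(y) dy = cos(y) + C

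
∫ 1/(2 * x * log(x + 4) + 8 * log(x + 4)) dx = log(log(x + 4))/2 + C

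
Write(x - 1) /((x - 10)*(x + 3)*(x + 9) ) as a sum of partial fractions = -5/(57*(x + 9)) + 2/(39*(x + 3)) + 9/(247*(x - 10))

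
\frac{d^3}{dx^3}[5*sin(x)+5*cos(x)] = 5*sin(x) - 5*cos(x)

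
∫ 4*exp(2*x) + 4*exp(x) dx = 2*(exp(x) + 2)*exp(x) + C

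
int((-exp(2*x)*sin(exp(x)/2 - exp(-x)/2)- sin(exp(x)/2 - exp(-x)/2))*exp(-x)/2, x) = cos(sinh(x)) + C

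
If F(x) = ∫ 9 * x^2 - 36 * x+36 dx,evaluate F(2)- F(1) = 3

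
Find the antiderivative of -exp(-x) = exp(-x) + C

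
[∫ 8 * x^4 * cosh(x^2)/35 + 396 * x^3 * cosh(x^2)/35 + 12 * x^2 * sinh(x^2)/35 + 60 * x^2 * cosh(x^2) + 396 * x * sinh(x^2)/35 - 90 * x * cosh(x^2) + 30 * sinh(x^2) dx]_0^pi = (2*pi/5 + 3)*(-15 + 2*pi^2/7 + 12*pi)*sinh(pi^2)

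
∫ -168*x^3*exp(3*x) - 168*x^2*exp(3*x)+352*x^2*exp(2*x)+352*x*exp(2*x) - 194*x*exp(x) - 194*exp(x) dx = 2*x*(-28*x^2*exp(2*x) + 88*x*exp(x) - 97)*exp(x) + C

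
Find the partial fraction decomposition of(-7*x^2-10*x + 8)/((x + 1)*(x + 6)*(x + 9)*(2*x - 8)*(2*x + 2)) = -469/(9984*(x + 9)) + 23/(375*(x + 6)) - 21/(6400*(x + 1)) - 11/(800*(x + 1)^2) - 18/(1625*(x - 4))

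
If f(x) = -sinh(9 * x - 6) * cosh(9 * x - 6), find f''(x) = -162*sinh(18*x - 12)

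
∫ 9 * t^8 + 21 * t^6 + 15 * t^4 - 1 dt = t^9 + 3*t^7 + 3*t^5 - t + C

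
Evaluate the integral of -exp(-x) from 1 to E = -exp(-1) + exp(-E)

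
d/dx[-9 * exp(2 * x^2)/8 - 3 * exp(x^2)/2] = -9*x*exp(2*x^2)/2 - 3*x*exp(x^2)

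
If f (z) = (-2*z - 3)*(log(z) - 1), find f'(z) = (-2*z*log(z) - 3)/z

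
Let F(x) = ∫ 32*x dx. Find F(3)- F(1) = 128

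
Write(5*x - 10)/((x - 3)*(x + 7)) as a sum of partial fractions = 9/(2*(x + 7)) + 1/(2*(x - 3))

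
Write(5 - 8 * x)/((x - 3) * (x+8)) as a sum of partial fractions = -69/(11*(x + 8)) - 19/(11*(x - 3))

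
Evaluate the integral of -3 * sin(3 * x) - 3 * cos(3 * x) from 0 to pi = -2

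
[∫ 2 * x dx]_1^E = -1 + exp(2)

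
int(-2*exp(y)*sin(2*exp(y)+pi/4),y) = cos(2*exp(y) + pi/4) + C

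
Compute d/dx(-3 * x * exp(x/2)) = -3*x*exp(x/2)/2 - 3*exp(x/2)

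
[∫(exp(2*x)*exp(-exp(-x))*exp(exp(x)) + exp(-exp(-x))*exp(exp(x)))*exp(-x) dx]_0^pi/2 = -1 + exp(-exp(-pi/2) + exp(pi/2))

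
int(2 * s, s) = s^2 + C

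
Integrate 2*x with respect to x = x^2 + C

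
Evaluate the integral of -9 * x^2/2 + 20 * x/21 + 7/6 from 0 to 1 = 1/7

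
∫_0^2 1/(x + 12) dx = -log(4) + log(14/3)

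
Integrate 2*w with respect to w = w^2 + C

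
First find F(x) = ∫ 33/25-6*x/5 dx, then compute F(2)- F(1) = -12/25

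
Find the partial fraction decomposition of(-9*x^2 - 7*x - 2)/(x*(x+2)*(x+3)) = -62/(3*(x + 3)) + 12/(x + 2) - 1/(3*x)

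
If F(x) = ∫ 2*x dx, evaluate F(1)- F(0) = 1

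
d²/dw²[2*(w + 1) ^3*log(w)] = (12*w^3*log(w) + 10*w^3 + 12*w^2*log(w) + 18*w^2 + 6*w - 2)/w^2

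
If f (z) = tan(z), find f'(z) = cos(z)^(-2)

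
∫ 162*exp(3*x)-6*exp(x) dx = (54*exp(2*x) - 6)*exp(x) + C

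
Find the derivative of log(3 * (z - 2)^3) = 3/(z - 2)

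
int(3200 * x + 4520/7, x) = 1600*x^2 + 4520*x/7 + C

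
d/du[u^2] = 2*u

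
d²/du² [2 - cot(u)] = -2*cos(u)/sin(u)^3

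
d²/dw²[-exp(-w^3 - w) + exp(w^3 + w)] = (9*w^4*exp(2*w^3 + 2*w) - 9*w^4 + 6*w^2*exp(2*w^3 + 2*w) - 6*w^2 + 6*w*exp(2*w^3 + 2*w) + 6*w + exp(2*w^3 + 2*w) - 1)*exp(-w^3 - w)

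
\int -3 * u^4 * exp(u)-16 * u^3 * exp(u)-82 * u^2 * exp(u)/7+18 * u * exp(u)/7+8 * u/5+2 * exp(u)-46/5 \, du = -u*(21*u^3 + 28*u^2 - 2*u - 14)*exp(u)/7 - 6*u/5 + 4*(u - 5)^2/5 + C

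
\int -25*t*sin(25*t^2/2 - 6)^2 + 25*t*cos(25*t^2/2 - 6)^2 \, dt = sin(25*t^2 - 12)/2 + C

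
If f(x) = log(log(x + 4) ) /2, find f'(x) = 1/(2*x*log(x + 4) + 8*log(x + 4))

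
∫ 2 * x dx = x^2 + C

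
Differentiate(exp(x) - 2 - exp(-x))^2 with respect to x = (2*exp(4*x) - 4*exp(3*x) - 4*exp(x) - 2)*exp(-2*x)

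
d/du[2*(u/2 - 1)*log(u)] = (u*log(u) + u - 2)/u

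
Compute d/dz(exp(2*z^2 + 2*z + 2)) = 4*z*exp(2*z^2 + 2*z + 2) + 2*exp(2*z^2 + 2*z + 2)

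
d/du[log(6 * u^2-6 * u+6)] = (2*u - 1)/(u^2 - u + 1)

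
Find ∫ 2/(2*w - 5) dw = log(15 - 6*w) + C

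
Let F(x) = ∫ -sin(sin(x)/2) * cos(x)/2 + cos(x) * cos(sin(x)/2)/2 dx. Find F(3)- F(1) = sqrt(2)*(-sin((2*sin(1) + pi)/4) + sin((2*sin(3) + pi)/4))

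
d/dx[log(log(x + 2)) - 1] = 1/(x*log(x + 2) + 2*log(x + 2))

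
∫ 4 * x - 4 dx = 2*x^2 - 4*x + C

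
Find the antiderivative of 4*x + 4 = 2*x^2 + 4*x + C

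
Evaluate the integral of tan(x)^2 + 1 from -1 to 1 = 2*tan(1)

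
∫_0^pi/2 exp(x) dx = -1 + exp(pi/2)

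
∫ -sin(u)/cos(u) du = log(2*cos(u)) + C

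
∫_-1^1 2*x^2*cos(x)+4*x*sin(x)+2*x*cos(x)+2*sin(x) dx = 4*sin(1)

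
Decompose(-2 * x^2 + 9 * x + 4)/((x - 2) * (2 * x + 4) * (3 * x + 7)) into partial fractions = -251/(26*(3*x + 7)) + 11/(4*(x + 2)) + 7/(52*(x - 2))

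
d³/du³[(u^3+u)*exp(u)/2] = u^3*exp(u)/2 + 9*u^2*exp(u)/2 + 19*u*exp(u)/2 + 9*exp(u)/2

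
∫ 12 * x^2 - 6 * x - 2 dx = 4*x^3 - 3*x^2 - 2*x + C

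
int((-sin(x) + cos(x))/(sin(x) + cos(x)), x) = log(2*sin(x) + 2*cos(x)) + C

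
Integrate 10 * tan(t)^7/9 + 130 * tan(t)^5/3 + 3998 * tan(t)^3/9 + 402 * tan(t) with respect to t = (5*tan(t)^4 + 285*tan(t)^2 + 5427)*tan(t)^2/27 + C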